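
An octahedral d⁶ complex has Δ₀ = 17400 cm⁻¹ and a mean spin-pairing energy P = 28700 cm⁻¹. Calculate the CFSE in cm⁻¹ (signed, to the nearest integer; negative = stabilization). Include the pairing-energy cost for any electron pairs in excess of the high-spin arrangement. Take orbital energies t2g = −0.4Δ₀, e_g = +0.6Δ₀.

-6960

Δ₀ < P, so pairing is avoided: the ground state is high-spin.
Configuration: t2g^4 e_g^2.
Orbital CFSE = -0.4Δ₀ = -0.4 × 17400 = -6960 cm⁻¹.
High-spin has no excess pairs, so no pairing correction applies.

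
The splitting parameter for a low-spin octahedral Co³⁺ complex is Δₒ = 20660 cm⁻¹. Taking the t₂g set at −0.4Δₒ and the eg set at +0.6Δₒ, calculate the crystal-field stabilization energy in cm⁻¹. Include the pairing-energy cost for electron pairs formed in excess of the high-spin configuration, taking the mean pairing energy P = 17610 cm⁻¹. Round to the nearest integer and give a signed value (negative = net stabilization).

Co³⁺: group 9, so d-count = 9 − 3 = 6.
The d⁶ electrons fill as t₂g⁶ eg⁰.
The orbital stabilization is -2.4Δₒ = -2.4 × 20660 = -49584 cm⁻¹.
High-spin d⁶ would be t₂g⁴ eg² with 1 pair; low-spin has 3, so 2 excess pairs cost +2P = +35220 cm⁻¹.
Net CFSE = -49584 + 35220 = -14364 cm⁻¹.

-14364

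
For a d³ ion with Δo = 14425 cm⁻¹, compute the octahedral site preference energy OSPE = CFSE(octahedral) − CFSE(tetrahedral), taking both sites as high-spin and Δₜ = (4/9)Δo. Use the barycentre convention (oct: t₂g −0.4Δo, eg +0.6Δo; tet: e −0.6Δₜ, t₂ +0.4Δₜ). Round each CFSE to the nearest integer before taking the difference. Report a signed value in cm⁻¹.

Octahedral high-spin t₂g³ eg⁰: CFSE = -1.2 × 14425 = -17310 cm⁻¹.
Tetrahedral e² t₂¹ gives -0.8Δₜ = -0.8 × (4/9) × 14425 = -5129 cm⁻¹.
OSPE = -17310 − (-5129) = -12181 cm⁻¹.

-12181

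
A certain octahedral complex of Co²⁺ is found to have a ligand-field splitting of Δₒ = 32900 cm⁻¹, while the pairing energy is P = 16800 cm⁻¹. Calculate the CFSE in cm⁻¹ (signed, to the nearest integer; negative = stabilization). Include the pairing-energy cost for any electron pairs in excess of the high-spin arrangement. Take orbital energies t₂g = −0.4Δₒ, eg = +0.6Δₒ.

-42420

Co is in group 9, so Co²⁺ is d⁷ (9 − 2 = 7).
Δₒ > P, so pairing is preferred: the ground state is low-spin.
Filling d⁷ accordingly: t₂g⁶ eg¹.
Orbital CFSE = -1.8Δₒ = -1.8 × 32900 = -59220 cm⁻¹.
Excess pairs vs high-spin: 3 − 2 = 1; pairing cost = +16800 cm⁻¹.
Net CFSE = -59220 + 16800 = -42420 cm⁻¹.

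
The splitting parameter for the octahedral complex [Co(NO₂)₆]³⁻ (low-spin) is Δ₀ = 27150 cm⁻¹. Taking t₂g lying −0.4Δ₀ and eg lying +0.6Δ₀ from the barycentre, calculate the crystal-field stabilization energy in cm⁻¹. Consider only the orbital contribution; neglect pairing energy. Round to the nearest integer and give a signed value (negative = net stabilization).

Each NO₂⁻ contributes -1; 6 × (-1) = -6. With overall charge -3, Co is in the +3 oxidation state.
Co sits in group 9; removing 3 electrons leaves Co³⁺ with 9 − 3 = 6 d electrons.
Configuration: t₂g⁶ eg⁰.
The orbital stabilization is -2.4Δ₀ = -2.4 × 27150 = -65160 cm⁻¹.

-65160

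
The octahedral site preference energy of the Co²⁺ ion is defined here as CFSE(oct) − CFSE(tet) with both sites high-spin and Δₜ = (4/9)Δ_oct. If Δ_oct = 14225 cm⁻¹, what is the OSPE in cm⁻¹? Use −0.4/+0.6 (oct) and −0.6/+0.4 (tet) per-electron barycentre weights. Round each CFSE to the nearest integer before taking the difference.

Co sits in group 9; removing 2 electrons leaves Co²⁺ with 9 − 2 = 7 d electrons.
Octahedral high-spin t₂g⁵ eg²: CFSE = -0.8 × 14225 = -11380 cm⁻¹.
Tetrahedral: e⁴ t₂³, CFSE = 4(−0.6) + 3(+0.4) = -1.2Δₜ = -1.2 × (4/9) × 14225 = -7587 cm⁻¹.
Subtracting, OSPE = -11380 − (-7587) = -3793 cm⁻¹.

-3793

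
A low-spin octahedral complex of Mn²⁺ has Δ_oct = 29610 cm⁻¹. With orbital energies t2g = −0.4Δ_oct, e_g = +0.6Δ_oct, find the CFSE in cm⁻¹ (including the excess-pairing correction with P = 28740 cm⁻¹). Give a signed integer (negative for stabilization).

Group 7 minus oxidation state +2 gives a d⁵ configuration for Mn²⁺.
Configuration: t2g^5 e_g^0.
Orbital CFSE = 5(-0.4) + 0(0.6) = -2.0Δ_oct = -2.0 × 29610 = -59220 cm⁻¹.
Relative to high-spin t2g^3 e_g^2 (0 paired), the low-spin configuration has 2 additional pairs, contributing +2 × 28740 = +57480 cm⁻¹.
Net CFSE = -59220 + 57480 = -1740 cm⁻¹.

-1740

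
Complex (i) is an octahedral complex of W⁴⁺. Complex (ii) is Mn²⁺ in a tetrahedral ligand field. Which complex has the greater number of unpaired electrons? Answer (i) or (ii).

(ii)

(i): Group 6 minus oxidation state +4 gives a d² configuration for W⁴⁺; For octahedral d² the high- and low-spin configurations coincide; t₂g² eg⁰ → 2 unpaired.
(ii): Mn sits in group 7; removing 2 electrons leaves Mn²⁺ with 7 − 2 = 5 d electrons; With tetrahedral geometry the complex is necessarily high-spin; e^2 t2^3 → 5 unpaired.
So (ii) has more unpaired electrons.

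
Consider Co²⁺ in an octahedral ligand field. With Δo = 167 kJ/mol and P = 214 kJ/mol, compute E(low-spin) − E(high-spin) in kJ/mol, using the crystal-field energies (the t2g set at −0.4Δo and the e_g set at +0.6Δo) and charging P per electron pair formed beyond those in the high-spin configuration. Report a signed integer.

47

Co²⁺: group 9, so d-count = 9 − 2 = 7.
High-spin d⁷ fills as t2g^5 e_g^2 with CFSE 5(−0.4) + 2(+0.6) = -0.8Δo = -134 kJ/mol.
For low-spin the configuration is t2g^6 e_g^1: orbital energy -1.8 × 167 = -301 kJ/mol, and 1 additional pair relative to high-spin adds 214 kJ/mol, giving -87 kJ/mol.
Thus E(LS) − E(HS) = 47 kJ/mol.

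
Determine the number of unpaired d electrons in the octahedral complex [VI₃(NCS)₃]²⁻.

1

Ligand charges: 3×(-1) from I⁻ and 3×(-1) from NCS⁻ sum to -6; with overall charge -2, V is +4.
Group 5 minus oxidation state +4 gives a d¹ configuration for V⁴⁺.
Configuration: t2g^1 e_g^0, giving 1 unpaired electron.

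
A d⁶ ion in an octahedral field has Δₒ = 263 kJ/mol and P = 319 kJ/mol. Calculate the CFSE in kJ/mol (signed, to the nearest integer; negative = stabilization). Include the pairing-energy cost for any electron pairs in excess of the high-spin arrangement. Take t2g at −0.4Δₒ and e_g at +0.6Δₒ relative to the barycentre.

Δₒ < P, so pairing is avoided: the ground state is high-spin.
Filling d⁶ accordingly: t2g^4 e_g^2.
Orbital CFSE = -0.4Δₒ = -0.4 × 263 = -105 kJ/mol.
High-spin has no excess pairs, so no pairing correction applies.

-105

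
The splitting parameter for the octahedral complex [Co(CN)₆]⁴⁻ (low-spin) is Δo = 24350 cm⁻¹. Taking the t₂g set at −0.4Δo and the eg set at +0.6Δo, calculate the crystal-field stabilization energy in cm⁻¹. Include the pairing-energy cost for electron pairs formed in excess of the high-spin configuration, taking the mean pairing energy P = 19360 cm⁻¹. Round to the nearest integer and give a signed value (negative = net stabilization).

Each CN⁻ contributes -1; 6 × (-1) = -6. With overall charge -4, Co is in the +2 oxidation state.
Co²⁺: group 9, so d-count = 9 − 2 = 7.
Configuration: t₂g⁶ eg¹.
Orbital CFSE = 6(-0.4) + 1(0.6) = -1.8Δo = -1.8 × 24350 = -43830 cm⁻¹.
Pairing penalty: 3 pairs vs 2 in the high-spin reference → 1 extra × P = 19360 cm⁻¹.
Net CFSE = -43830 + 19360 = -24470 cm⁻¹.

-24470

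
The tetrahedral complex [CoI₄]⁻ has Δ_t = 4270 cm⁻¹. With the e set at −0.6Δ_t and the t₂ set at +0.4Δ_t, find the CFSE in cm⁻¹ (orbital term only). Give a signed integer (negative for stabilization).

Each I⁻ contributes -1; 4 × (-1) = -4. With overall charge -1, Co is in the +3 oxidation state.
Co³⁺: group 9, so d-count = 9 − 3 = 6.
With tetrahedral geometry the complex is necessarily high-spin.
Configuration: e³ t₂³.
The orbital stabilization is -0.6Δ_t = -0.6 × 4270 = -2562 cm⁻¹.

-2562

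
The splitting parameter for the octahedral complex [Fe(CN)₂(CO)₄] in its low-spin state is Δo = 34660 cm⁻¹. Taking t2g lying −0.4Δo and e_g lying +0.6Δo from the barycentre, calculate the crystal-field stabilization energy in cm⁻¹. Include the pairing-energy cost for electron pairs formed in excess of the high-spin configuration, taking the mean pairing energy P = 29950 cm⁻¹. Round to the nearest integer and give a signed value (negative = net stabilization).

-23284

Ligand charges: 2×(-1) from CN⁻ and 4×(+0) from CO sum to -2; with overall charge +0, Fe is +2.
Fe sits in group 8; removing 2 electrons leaves Fe²⁺ with 8 − 2 = 6 d electrons.
Electron filling gives t2g^6 e_g^0.
Orbital CFSE = 6(-0.4) + 0(0.6) = -2.4Δo = -2.4 × 34660 = -83184 cm⁻¹.
Relative to high-spin t2g^4 e_g^2 (1 paired), the low-spin configuration has 2 additional pairs, contributing +2 × 29950 = +59900 cm⁻¹.
Combining: -83184 + 59900 = -23284 cm⁻¹.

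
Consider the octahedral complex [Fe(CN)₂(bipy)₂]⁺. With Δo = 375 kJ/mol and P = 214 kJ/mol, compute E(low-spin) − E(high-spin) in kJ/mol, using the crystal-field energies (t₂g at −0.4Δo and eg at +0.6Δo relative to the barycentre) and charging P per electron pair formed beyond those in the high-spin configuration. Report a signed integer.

Ligand charges: 2×(-1) from CN⁻ and 2×(+0) from bipy sum to -2; with overall charge +1, Fe is +3.
Group 8 minus oxidation state +3 gives a d⁵ configuration for Fe³⁺.
High-spin d⁵ fills as t₂g³ eg² with CFSE 3(−0.4) + 2(+0.6) = 0.0Δo = 0 kJ/mol.
Low-spin t₂g⁵ eg⁰ gives -2.0Δo = -750 kJ/mol, but forming 2 extra pairs costs 2P = 428 kJ/mol, so E(LS) = -750 + 428 = -322 kJ/mol.
Thus E(LS) − E(HS) = -322 kJ/mol.

-322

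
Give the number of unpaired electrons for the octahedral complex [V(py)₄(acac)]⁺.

Ligand charges: 4×(+0) from py and 1×(-1) from acac⁻ sum to -1; with overall charge +1, V is +2.
V sits in group 5; removing 2 electrons leaves V²⁺ with 5 − 2 = 3 d electrons.
Configuration: t₂g³ eg⁰, giving 3 unpaired electrons.

3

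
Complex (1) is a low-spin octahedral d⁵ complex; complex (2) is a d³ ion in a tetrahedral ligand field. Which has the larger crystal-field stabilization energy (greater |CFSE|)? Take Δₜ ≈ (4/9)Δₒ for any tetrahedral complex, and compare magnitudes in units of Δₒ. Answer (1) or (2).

(1)

(1): t₂g⁵ eg⁰, CFSE = -2.0Δₒ.
(2): Tetrahedral fields are weak (Δₜ ≈ 4/9 Δₒ), so electrons fill high-spin; e^2 t2^1, CFSE = -0.8Δₜ ≈ -0.36Δₒ.
So (1) has the larger |CFSE|.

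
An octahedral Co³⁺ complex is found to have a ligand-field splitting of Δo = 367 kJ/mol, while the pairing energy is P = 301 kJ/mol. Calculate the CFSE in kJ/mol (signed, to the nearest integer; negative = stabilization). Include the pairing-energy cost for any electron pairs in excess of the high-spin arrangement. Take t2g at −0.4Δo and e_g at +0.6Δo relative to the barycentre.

Co is in group 9, so Co³⁺ is d⁶ (9 − 3 = 6).
With Δo > P the complex is low-spin.
That gives t2g^6 e_g^0.
Orbital CFSE = -2.4Δo = -2.4 × 367 = -881 kJ/mol.
Excess pairs vs high-spin: 3 − 1 = 2; pairing cost = +602 kJ/mol.
Net CFSE = -881 + 602 = -279 kJ/mol.

-279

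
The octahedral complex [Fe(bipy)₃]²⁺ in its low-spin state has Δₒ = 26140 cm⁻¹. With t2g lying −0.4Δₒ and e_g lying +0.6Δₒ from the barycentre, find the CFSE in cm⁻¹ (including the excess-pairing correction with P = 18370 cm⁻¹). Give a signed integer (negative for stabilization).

-25996

bipy is neutral, so the +2 overall charge sits on Fe: oxidation state +2.
Fe²⁺: group 8, so d-count = 8 − 2 = 6.
Configuration: t2g^6 e_g^0.
The orbital stabilization is -2.4Δₒ = -2.4 × 26140 = -62736 cm⁻¹.
Relative to high-spin t2g^4 e_g^2 (1 paired), the low-spin configuration has 2 additional pairs, contributing +2 × 18370 = +36740 cm⁻¹.
Net CFSE = -62736 + 36740 = -25996 cm⁻¹.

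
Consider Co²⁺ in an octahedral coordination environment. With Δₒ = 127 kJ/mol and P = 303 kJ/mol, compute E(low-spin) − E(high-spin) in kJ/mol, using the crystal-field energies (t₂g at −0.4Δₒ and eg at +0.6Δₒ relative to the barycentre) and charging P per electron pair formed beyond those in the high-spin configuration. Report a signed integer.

Co is in group 9, so Co²⁺ is d⁷ (9 − 2 = 7).
In the high-spin limit (t₂g⁵ eg²) the orbital term is -0.8Δₒ = -102 kJ/mol, with no excess pairing.
Low-spin: t₂g⁶ eg¹, orbital CFSE = -1.8Δₒ = -229 kJ/mol; plus 1 excess pair × P = +303 kJ/mol; total 74 kJ/mol.
Thus E(LS) − E(HS) = 176 kJ/mol.

176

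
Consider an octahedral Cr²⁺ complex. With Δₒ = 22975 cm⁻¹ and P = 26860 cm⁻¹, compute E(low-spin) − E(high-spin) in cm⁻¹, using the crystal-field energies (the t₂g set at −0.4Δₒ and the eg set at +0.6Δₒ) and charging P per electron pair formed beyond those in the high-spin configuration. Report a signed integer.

3885

Cr is in group 6, so Cr²⁺ is d⁴ (6 − 2 = 4).
In the high-spin limit (t₂g³ eg¹) the orbital term is -0.6Δₒ = -13785 cm⁻¹, with no excess pairing.
Low-spin: t₂g⁴ eg⁰, orbital CFSE = -1.6Δₒ = -36760 cm⁻¹; plus 1 excess pair × P = +26860 cm⁻¹; total -9900 cm⁻¹.
Thus E(LS) − E(HS) = 3885 cm⁻¹.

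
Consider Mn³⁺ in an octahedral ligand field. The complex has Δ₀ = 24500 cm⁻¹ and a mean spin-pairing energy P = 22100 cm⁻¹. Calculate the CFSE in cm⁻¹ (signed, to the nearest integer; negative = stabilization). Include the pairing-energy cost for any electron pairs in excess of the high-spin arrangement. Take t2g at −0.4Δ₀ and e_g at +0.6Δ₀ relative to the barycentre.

-17100

Mn³⁺: group 7, so d-count = 7 − 3 = 4.
Δ₀ > P, so pairing is preferred: the ground state is low-spin.
Configuration: t2g^4 e_g^0.
Orbital CFSE = -1.6Δ₀ = -1.6 × 24500 = -39200 cm⁻¹.
Excess pairs vs high-spin: 1 − 0 = 1; pairing cost = +22100 cm⁻¹.
Net CFSE = -39200 + 22100 = -17100 cm⁻¹.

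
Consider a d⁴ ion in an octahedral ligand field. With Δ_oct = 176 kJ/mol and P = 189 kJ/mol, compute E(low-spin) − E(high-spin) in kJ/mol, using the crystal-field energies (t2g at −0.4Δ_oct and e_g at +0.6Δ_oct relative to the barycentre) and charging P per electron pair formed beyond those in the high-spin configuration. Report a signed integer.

13

High-spin d⁴ fills as t2g^3 e_g^1 with CFSE 3(−0.4) + 1(+0.6) = -0.6Δ_oct = -106 kJ/mol.
Low-spin: t2g^4 e_g^0, orbital CFSE = -1.6Δ_oct = -282 kJ/mol; plus 1 excess pair × P = +189 kJ/mol; total -93 kJ/mol.
E(LS) − E(HS) = -93 − (-106) = 13 kJ/mol.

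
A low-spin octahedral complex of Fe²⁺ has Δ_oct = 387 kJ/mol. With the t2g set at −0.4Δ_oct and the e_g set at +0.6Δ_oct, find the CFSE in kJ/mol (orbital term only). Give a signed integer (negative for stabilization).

-929

Fe²⁺: group 8, so d-count = 8 − 2 = 6.
Configuration: t2g^6 e_g^0.
The orbital stabilization is -2.4Δ_oct = -2.4 × 387 = -929 kJ/mol.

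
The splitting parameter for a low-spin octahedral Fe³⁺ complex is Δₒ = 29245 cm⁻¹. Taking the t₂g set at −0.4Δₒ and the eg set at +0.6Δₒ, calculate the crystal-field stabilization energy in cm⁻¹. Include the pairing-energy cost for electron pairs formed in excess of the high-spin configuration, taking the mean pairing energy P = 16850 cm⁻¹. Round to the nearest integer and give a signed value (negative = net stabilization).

-24790

Fe is in group 8, so Fe³⁺ is d⁵ (8 − 3 = 5).
The d⁵ electrons fill as t₂g⁵ eg⁰.
CFSE(orbital) = 5×(-0.4Δₒ) + 0×(0.6Δₒ) = -2.0Δₒ; with Δₒ = 29245 cm⁻¹ that is -58490 cm⁻¹.
High-spin d⁵ would be t₂g³ eg² with 0 pairs; low-spin has 2, so 2 excess pairs cost +2P = +33700 cm⁻¹.
Combining: -58490 + 33700 = -24790 cm⁻¹.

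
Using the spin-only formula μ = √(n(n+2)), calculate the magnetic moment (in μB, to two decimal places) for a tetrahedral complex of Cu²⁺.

1.73 μB

Cu is in group 11, so Cu²⁺ is d⁹ (11 − 2 = 9).
Tetrahedral fields are weak (Δₜ ≈ 4/9 Δₒ), so electrons fill high-spin.
Configuration: e⁴ t₂⁵ → 1 unpaired electron.
μ(spin-only) = √[1(1+2)] = √3 ≈ 1.73 μB.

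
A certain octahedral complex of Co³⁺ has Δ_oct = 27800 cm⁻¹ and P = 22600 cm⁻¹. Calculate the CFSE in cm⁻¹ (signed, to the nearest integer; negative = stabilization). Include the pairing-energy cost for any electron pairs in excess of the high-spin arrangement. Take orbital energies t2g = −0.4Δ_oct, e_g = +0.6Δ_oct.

Co is in group 9, so Co³⁺ is d⁶ (9 − 3 = 6).
Here Δ_oct > P (27800 > 22600), so the low-spin state is favoured.
That gives t2g^6 e_g^0.
Orbital CFSE = -2.4Δ_oct = -2.4 × 27800 = -66720 cm⁻¹.
Excess pairs vs high-spin: 3 − 1 = 2; pairing cost = +45200 cm⁻¹.
Net CFSE = -66720 + 45200 = -21520 cm⁻¹.

-21520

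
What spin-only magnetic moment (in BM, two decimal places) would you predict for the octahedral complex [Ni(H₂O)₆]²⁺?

H₂O is neutral, so the +2 overall charge sits on Ni: oxidation state +2.
Ni²⁺: group 10, so d-count = 10 − 2 = 8.
For octahedral d⁸ the high- and low-spin configurations coincide.
Configuration: t₂g⁶ eg² → 2 unpaired electrons.
μ(spin-only) = √[2(2+2)] = √8 ≈ 2.83 BM.

2.83 BM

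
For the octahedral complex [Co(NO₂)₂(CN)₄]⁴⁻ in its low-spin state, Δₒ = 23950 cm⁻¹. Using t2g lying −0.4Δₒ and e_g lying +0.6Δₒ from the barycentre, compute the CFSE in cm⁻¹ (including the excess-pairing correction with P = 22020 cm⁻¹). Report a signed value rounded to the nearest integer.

Ligand charges: 2×(-1) from NO₂⁻ and 4×(-1) from CN⁻ sum to -6; with overall charge -4, Co is +2.
Co is in group 9, so Co²⁺ is d⁷ (9 − 2 = 7).
The d⁷ electrons fill as t2g^6 e_g^1.
The orbital stabilization is -1.8Δₒ = -1.8 × 23950 = -43110 cm⁻¹.
Pairing penalty: 3 pairs vs 2 in the high-spin reference → 1 extra × P = 22020 cm⁻¹.
Net CFSE = -43110 + 22020 = -21090 cm⁻¹.

-21090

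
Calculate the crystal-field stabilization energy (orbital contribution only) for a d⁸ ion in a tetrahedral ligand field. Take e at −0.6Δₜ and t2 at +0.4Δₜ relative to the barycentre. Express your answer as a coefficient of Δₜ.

-0.8 Δₜ

Tetrahedral splitting is small, so the complex is high-spin.
Configuration: e^4 t2^4.
CFSE = 4(-0.6Δₜ) + 4(0.4Δₜ) = -2.4Δₜ + 1.6Δₜ = -0.8Δₜ.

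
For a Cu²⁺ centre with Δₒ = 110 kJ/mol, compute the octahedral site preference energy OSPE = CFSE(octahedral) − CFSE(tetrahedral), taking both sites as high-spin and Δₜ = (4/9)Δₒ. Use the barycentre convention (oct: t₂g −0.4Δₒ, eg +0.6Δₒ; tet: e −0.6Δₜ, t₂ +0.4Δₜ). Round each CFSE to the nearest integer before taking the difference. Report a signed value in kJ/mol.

Cu²⁺: group 11, so d-count = 11 − 2 = 9.
Octahedral (high-spin): t₂g⁶ eg³, CFSE = 6(−0.4) + 3(+0.6) = -0.6Δₒ = -0.6 × 110 = -66 kJ/mol.
Tetrahedral: e⁴ t₂⁵, CFSE = 4(−0.6) + 5(+0.4) = -0.4Δₜ = -0.4 × (4/9) × 110 = -20 kJ/mol.
Subtracting, OSPE = -66 − (-20) = -46 kJ/mol.

-46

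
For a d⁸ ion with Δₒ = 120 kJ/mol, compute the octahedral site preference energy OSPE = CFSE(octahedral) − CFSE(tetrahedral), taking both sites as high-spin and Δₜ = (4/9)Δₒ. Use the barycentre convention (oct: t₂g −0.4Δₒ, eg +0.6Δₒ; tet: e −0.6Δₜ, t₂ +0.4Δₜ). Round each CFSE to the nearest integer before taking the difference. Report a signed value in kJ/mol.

-101

Octahedral (high-spin): t₂g⁶ eg², CFSE = 6(−0.4) + 2(+0.6) = -1.2Δₒ = -1.2 × 120 = -144 kJ/mol.
In a tetrahedral site the filling is e⁴ t₂⁴: CFSE(tet) = -0.8Δₜ = -0.8 × (4/9)(120) = -43 kJ/mol.
OSPE = -144 − (-43) = -101 kJ/mol.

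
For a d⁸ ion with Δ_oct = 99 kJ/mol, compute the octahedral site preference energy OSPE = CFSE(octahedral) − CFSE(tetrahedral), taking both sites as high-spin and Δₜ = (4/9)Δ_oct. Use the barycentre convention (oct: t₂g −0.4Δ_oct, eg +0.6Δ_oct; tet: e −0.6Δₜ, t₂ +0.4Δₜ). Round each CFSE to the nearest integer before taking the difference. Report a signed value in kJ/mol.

Octahedral (high-spin): t₂g⁶ eg², CFSE = 6(−0.4) + 2(+0.6) = -1.2Δ_oct = -1.2 × 99 = -119 kJ/mol.
In a tetrahedral site the filling is e⁴ t₂⁴: CFSE(tet) = -0.8Δₜ = -0.8 × (4/9)(99) = -35 kJ/mol.
OSPE = -119 − (-35) = -84 kJ/mol.

-84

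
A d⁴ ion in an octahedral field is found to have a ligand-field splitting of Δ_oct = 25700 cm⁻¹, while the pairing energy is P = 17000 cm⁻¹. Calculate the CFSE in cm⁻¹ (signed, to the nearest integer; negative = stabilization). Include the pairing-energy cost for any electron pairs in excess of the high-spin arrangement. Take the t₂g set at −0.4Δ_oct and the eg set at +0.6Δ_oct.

Δ_oct > P, so pairing is preferred: the ground state is low-spin.
Configuration: t₂g⁴ eg⁰.
Orbital CFSE = -1.6Δ_oct = -1.6 × 25700 = -41120 cm⁻¹.
Excess pairs vs high-spin: 1 − 0 = 1; pairing cost = +17000 cm⁻¹.
Net CFSE = -41120 + 17000 = -24120 cm⁻¹.

-24120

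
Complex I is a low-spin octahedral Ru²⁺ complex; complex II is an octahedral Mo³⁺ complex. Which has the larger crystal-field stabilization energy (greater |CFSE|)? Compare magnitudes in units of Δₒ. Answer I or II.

I: Ru²⁺: group 8, so d-count = 8 − 2 = 6; t2g^6 e_g^0, CFSE = -2.4Δₒ.
II: Group 6 minus oxidation state +3 gives a d³ configuration for Mo³⁺; t₂g³ eg⁰, CFSE = -1.2Δₒ.
So I has the larger |CFSE|.

I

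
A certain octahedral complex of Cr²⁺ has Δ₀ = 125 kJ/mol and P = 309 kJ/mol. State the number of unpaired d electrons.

4

Cr²⁺: group 6, so d-count = 6 − 2 = 4.
Here Δ₀ < P (125 < 309), so the high-spin state is favoured.
Configuration: t₂g³ eg¹.
Unpaired electrons: 4.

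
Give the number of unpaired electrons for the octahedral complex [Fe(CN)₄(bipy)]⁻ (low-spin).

1

Ligand charges: 4×(-1) from CN⁻ and 1×(+0) from bipy sum to -4; with overall charge -1, Fe is +3.
Fe³⁺: group 8, so d-count = 8 − 3 = 5.
Configuration: t2g^5 e_g^0, giving 1 unpaired electron.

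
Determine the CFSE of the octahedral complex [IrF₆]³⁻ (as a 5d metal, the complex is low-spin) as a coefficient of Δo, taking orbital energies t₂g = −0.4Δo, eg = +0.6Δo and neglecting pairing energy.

Each F⁻ contributes -1; 6 × (-1) = -6. With overall charge -3, Ir is in the +3 oxidation state.
Group 9 minus oxidation state +3 gives a d⁶ configuration for Ir³⁺.
Configuration: t₂g⁶ eg⁰.
CFSE = 6(-0.4Δo) + 0(0.6Δo) = -2.4Δo + 0.0Δo = -2.4Δo.

-2.4 Δo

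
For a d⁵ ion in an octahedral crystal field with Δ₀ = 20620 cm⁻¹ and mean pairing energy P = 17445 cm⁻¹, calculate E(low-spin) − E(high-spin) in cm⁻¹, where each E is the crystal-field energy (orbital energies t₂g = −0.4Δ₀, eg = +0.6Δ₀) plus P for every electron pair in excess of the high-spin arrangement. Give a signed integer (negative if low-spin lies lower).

High-spin: t₂g³ eg², CFSE = 0.0Δ₀ = 0 cm⁻¹.
Low-spin t₂g⁵ eg⁰ gives -2.0Δ₀ = -41240 cm⁻¹, but forming 2 extra pairs costs 2P = 34890 cm⁻¹, so E(LS) = -41240 + 34890 = -6350 cm⁻¹.
The difference is -6350 − (0) = -6350 cm⁻¹, so low-spin lies lower.

-6350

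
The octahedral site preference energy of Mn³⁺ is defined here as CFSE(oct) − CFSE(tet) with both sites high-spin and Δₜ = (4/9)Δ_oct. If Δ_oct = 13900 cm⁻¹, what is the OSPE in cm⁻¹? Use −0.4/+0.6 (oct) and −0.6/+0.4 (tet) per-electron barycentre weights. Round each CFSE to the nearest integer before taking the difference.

-5869

Group 7 minus oxidation state +3 gives a d⁴ configuration for Mn³⁺.
Octahedral high-spin t₂g³ eg¹: CFSE = -0.6 × 13900 = -8340 cm⁻¹.
In a tetrahedral site the filling is e² t₂²: CFSE(tet) = -0.4Δₜ = -0.4 × (4/9)(13900) = -2471 cm⁻¹.
Subtracting, OSPE = -8340 − (-2471) = -5869 cm⁻¹.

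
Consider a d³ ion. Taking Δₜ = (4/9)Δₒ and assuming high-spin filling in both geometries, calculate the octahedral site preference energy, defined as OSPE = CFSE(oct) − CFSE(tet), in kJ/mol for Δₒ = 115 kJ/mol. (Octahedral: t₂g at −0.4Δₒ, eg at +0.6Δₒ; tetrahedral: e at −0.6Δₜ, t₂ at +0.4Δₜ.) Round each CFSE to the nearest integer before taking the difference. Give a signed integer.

In an octahedral site d³ (HS) is t₂g³ eg⁰, giving CFSE(oct) = -1.2Δₒ = -138 kJ/mol.
Tetrahedral e² t₂¹ gives -0.8Δₜ = -0.8 × (4/9) × 115 = -41 kJ/mol.
OSPE = CFSE(oct) − CFSE(tet) = -138 − (-41) = -97 kJ/mol.

-97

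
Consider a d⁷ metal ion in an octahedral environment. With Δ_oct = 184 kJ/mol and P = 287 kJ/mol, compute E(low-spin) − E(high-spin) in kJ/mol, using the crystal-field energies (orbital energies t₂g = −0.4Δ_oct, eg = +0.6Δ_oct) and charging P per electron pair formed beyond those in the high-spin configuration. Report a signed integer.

103

In the high-spin limit (t₂g⁵ eg²) the orbital term is -0.8Δ_oct = -147 kJ/mol, with no excess pairing.
For low-spin the configuration is t₂g⁶ eg¹: orbital energy -1.8 × 184 = -331 kJ/mol, and 1 additional pair relative to high-spin adds 287 kJ/mol, giving -44 kJ/mol.
Thus E(LS) − E(HS) = 103 kJ/mol.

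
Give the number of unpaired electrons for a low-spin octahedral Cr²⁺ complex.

2

Cr²⁺: group 6, so d-count = 6 − 2 = 4.
Configuration: t2g^4 e_g^0, giving 2 unpaired electrons.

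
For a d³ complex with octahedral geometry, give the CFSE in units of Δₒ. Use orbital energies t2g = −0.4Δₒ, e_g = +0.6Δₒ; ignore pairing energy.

-1.2 Δₒ

Configuration: t2g^3 e_g^0.
CFSE = 3(-0.4Δₒ) + 0(0.6Δₒ) = -1.2Δₒ + 0.0Δₒ = -1.2Δₒ.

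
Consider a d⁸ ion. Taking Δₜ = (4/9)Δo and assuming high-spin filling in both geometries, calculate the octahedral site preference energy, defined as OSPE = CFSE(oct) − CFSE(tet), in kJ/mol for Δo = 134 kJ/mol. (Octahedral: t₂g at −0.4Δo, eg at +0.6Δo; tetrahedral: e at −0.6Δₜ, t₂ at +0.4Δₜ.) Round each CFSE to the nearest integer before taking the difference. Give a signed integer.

-113

Octahedral high-spin t₂g⁶ eg²: CFSE = -1.2 × 134 = -161 kJ/mol.
Tetrahedral e⁴ t₂⁴ gives -0.8Δₜ = -0.8 × (4/9) × 134 = -48 kJ/mol.
OSPE = -161 − (-48) = -113 kJ/mol.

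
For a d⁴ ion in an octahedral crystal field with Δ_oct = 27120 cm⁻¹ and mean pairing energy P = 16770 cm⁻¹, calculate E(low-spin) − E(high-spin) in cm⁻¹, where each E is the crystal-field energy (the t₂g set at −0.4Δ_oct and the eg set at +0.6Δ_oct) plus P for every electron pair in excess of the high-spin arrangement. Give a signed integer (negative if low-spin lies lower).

High-spin: t₂g³ eg¹, CFSE = -0.6Δ_oct = -16272 cm⁻¹.
Low-spin: t₂g⁴ eg⁰, orbital CFSE = -1.6Δ_oct = -43392 cm⁻¹; plus 1 excess pair × P = +16770 cm⁻¹; total -26622 cm⁻¹.
Thus E(LS) − E(HS) = -10350 cm⁻¹.

-10350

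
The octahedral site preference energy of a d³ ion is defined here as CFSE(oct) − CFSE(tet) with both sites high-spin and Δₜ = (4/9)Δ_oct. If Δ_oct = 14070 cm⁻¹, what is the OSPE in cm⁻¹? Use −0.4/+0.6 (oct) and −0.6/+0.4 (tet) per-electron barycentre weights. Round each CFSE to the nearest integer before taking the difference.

-11881

In an octahedral site d³ (HS) is t₂g³ eg⁰, giving CFSE(oct) = -1.2Δ_oct = -16884 cm⁻¹.
In a tetrahedral site the filling is e² t₂¹: CFSE(tet) = -0.8Δₜ = -0.8 × (4/9)(14070) = -5003 cm⁻¹.
OSPE = CFSE(oct) − CFSE(tet) = -16884 − (-5003) = -11881 cm⁻¹.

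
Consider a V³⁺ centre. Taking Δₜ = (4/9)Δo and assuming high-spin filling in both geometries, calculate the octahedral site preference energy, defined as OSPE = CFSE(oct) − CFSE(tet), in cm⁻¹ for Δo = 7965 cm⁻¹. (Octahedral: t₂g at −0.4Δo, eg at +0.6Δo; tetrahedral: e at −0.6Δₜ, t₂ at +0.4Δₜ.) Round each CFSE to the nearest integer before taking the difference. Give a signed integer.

V³⁺: group 5, so d-count = 5 − 3 = 2.
In an octahedral site d² (HS) is t2g^2 e_g^0, giving CFSE(oct) = -0.8Δo = -6372 cm⁻¹.
Tetrahedral e^2 t2^0 gives -1.2Δₜ = -1.2 × (4/9) × 7965 = -4248 cm⁻¹.
OSPE = CFSE(oct) − CFSE(tet) = -6372 − (-4248) = -2124 cm⁻¹.

-2124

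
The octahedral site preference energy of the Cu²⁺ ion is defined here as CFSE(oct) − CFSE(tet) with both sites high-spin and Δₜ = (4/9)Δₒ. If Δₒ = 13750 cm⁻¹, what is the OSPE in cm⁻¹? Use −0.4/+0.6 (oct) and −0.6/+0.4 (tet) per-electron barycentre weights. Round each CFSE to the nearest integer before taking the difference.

-5806

Cu is in group 11, so Cu²⁺ is d⁹ (11 − 2 = 9).
Octahedral high-spin t₂g⁶ eg³: CFSE = -0.6 × 13750 = -8250 cm⁻¹.
Tetrahedral e⁴ t₂⁵ gives -0.4Δₜ = -0.4 × (4/9) × 13750 = -2444 cm⁻¹.
Subtracting, OSPE = -8250 − (-2444) = -5806 cm⁻¹.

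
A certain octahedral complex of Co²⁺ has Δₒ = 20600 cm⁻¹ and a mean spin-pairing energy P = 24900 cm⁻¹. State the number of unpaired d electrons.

3

Group 9 minus oxidation state +2 gives a d⁷ configuration for Co²⁺.
Δₒ < P, so pairing is avoided: the ground state is high-spin.
That gives t2g^5 e_g^2.
Unpaired electrons: 3.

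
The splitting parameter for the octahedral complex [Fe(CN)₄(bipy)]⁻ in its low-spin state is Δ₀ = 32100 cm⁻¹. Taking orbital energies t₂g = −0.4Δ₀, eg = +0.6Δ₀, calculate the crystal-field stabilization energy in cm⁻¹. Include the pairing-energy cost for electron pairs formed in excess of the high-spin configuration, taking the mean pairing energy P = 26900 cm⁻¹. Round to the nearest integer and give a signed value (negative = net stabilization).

Ligand charges: 4×(-1) from CN⁻ and 1×(+0) from bipy sum to -4; with overall charge -1, Fe is +3.
Group 8 minus oxidation state +3 gives a d⁵ configuration for Fe³⁺.
The d⁵ electrons fill as t₂g⁵ eg⁰.
Orbital CFSE = 5(-0.4) + 0(0.6) = -2.0Δ₀ = -2.0 × 32100 = -64200 cm⁻¹.
Pairing penalty: 2 pairs vs 0 in the high-spin reference → 2 extra × P = 53800 cm⁻¹.
Net CFSE = -64200 + 53800 = -10400 cm⁻¹.

-10400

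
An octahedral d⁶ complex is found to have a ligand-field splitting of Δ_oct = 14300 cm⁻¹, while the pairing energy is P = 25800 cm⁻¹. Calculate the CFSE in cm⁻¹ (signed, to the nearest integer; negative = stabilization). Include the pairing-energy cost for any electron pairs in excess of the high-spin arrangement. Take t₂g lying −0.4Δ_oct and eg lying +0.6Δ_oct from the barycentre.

Δ_oct < P, so pairing is avoided: the ground state is high-spin.
That gives t₂g⁴ eg².
Orbital CFSE = -0.4Δ_oct = -0.4 × 14300 = -5720 cm⁻¹.
High-spin has no excess pairs, so no pairing correction applies.

-5720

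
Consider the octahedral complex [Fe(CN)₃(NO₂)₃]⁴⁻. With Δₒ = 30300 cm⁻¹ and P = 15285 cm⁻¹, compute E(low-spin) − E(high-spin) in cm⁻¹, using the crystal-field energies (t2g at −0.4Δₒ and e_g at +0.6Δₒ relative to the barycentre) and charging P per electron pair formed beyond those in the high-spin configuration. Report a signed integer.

Ligand charges: 3×(-1) from CN⁻ and 3×(-1) from NO₂⁻ sum to -6; with overall charge -4, Fe is +2.
Fe sits in group 8; removing 2 electrons leaves Fe²⁺ with 8 − 2 = 6 d electrons.
High-spin d⁶ fills as t2g^4 e_g^2 with CFSE 4(−0.4) + 2(+0.6) = -0.4Δₒ = -12120 cm⁻¹.
Low-spin t2g^6 e_g^0 gives -2.4Δₒ = -72720 cm⁻¹, but forming 2 extra pairs costs 2P = 30570 cm⁻¹, so E(LS) = -72720 + 30570 = -42150 cm⁻¹.
The difference is -42150 − (-12120) = -30030 cm⁻¹, so low-spin lies lower.

-30030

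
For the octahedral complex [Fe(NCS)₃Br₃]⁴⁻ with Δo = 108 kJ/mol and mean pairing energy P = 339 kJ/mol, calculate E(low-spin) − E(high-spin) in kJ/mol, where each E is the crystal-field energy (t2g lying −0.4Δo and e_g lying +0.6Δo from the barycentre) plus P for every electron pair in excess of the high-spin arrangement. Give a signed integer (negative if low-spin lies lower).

Ligand charges: 3×(-1) from NCS⁻ and 3×(-1) from Br⁻ sum to -6; with overall charge -4, Fe is +2.
Fe sits in group 8; removing 2 electrons leaves Fe²⁺ with 8 − 2 = 6 d electrons.
High-spin: t2g^4 e_g^2, CFSE = -0.4Δo = -43 kJ/mol.
Low-spin: t2g^6 e_g^0, orbital CFSE = -2.4Δo = -259 kJ/mol; plus 2 excess pairs × P = +678 kJ/mol; total 419 kJ/mol.
Thus E(LS) − E(HS) = 462 kJ/mol.

462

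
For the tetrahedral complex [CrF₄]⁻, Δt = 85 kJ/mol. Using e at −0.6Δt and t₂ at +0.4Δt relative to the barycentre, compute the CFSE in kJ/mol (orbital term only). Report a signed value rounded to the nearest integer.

Each F⁻ contributes -1; 4 × (-1) = -4. With overall charge -1, Cr is in the +3 oxidation state.
Cr sits in group 6; removing 3 electrons leaves Cr³⁺ with 6 − 3 = 3 d electrons.
With tetrahedral geometry the complex is necessarily high-spin.
The d³ electrons fill as e² t₂¹.
The orbital stabilization is -0.8Δt = -0.8 × 85 = -68 kJ/mol.

-68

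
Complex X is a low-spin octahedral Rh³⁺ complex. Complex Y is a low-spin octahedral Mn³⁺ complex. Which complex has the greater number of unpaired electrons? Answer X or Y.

X: Rh is in group 9, so Rh³⁺ is d⁶ (9 − 3 = 6); t₂g⁶ eg⁰ → 0 unpaired.
Y: Mn sits in group 7; removing 3 electrons leaves Mn³⁺ with 7 − 3 = 4 d electrons; t₂g⁴ eg⁰ → 2 unpaired.
So Y has more unpaired electrons.

Y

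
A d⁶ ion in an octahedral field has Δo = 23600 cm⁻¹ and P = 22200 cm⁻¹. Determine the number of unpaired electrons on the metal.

With Δo > P the complex is low-spin.
Configuration: t₂g⁶ eg⁰.
Unpaired electrons: 0.

0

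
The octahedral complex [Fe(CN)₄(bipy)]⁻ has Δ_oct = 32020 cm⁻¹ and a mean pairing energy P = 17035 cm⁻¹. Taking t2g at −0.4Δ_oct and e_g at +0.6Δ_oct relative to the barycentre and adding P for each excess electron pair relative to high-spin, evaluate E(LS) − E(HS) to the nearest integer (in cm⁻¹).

Ligand charges: 4×(-1) from CN⁻ and 1×(+0) from bipy sum to -4; with overall charge -1, Fe is +3.
Group 8 minus oxidation state +3 gives a d⁵ configuration for Fe³⁺.
High-spin d⁵ fills as t2g^3 e_g^2 with CFSE 3(−0.4) + 2(+0.6) = 0.0Δ_oct = 0 cm⁻¹.
Low-spin t2g^5 e_g^0 gives -2.0Δ_oct = -64040 cm⁻¹, but forming 2 extra pairs costs 2P = 34070 cm⁻¹, so E(LS) = -64040 + 34070 = -29970 cm⁻¹.
Thus E(LS) − E(HS) = -29970 cm⁻¹.

-29970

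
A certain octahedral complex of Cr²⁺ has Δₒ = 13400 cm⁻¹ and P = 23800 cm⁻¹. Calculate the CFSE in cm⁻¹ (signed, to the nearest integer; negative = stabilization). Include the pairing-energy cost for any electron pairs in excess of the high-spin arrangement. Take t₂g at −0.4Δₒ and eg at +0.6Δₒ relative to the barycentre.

-8040

Cr sits in group 6; removing 2 electrons leaves Cr²⁺ with 6 − 2 = 4 d electrons.
Δₒ < P, so pairing is avoided: the ground state is high-spin.
Configuration: t₂g³ eg¹.
Orbital CFSE = -0.6Δₒ = -0.6 × 13400 = -8040 cm⁻¹.
High-spin has no excess pairs, so no pairing correction applies.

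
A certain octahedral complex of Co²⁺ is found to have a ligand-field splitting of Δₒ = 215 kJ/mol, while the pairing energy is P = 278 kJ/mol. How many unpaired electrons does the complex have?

Co sits in group 9; removing 2 electrons leaves Co²⁺ with 9 − 2 = 7 d electrons.
Since Δₒ = 215 kJ/mol < P = 278 kJ/mol, the complex adopts the high-spin configuration.
Filling d⁷ accordingly: t₂g⁵ eg².
Unpaired electrons: 3.

3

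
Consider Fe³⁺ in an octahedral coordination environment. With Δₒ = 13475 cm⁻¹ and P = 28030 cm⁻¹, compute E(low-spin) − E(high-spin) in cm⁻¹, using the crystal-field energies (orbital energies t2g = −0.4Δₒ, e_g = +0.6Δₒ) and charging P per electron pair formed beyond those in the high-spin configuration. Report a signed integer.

29110

Fe sits in group 8; removing 3 electrons leaves Fe³⁺ with 8 − 3 = 5 d electrons.
High-spin: t2g^3 e_g^2, CFSE = 0.0Δₒ = 0 cm⁻¹.
Low-spin t2g^5 e_g^0 gives -2.0Δₒ = -26950 cm⁻¹, but forming 2 extra pairs costs 2P = 56060 cm⁻¹, so E(LS) = -26950 + 56060 = 29110 cm⁻¹.
The difference is 29110 − (0) = 29110 cm⁻¹, so high-spin lies lower.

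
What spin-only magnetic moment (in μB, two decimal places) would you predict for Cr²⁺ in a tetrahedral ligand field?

Cr²⁺: group 6, so d-count = 6 − 2 = 4.
Tetrahedral splitting is small, so the complex is high-spin.
Configuration: e² t₂² → 4 unpaired electrons.
μ(spin-only) = √[4(4+2)] = √24 ≈ 4.90 μB.

4.90 μB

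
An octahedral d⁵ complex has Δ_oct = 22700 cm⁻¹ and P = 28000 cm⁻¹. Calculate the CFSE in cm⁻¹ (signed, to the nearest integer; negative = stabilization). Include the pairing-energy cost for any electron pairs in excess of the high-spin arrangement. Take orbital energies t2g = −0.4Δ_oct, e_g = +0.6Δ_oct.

0

With Δ_oct < P the complex is high-spin.
That gives t2g^3 e_g^2.
Orbital CFSE = 0.0Δ_oct = 0.0 × 22700 = 0 cm⁻¹.
High-spin has no excess pairs, so no pairing correction applies.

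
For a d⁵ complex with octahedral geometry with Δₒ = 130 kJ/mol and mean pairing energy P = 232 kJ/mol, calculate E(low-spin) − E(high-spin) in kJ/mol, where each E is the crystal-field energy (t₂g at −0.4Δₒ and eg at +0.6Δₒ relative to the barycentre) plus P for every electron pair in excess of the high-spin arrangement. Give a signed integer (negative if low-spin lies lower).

204

High-spin: t₂g³ eg², CFSE = 0.0Δₒ = 0 kJ/mol.
Low-spin t₂g⁵ eg⁰ gives -2.0Δₒ = -260 kJ/mol, but forming 2 extra pairs costs 2P = 464 kJ/mol, so E(LS) = -260 + 464 = 204 kJ/mol.
The difference is 204 − (0) = 204 kJ/mol, so high-spin lies lower.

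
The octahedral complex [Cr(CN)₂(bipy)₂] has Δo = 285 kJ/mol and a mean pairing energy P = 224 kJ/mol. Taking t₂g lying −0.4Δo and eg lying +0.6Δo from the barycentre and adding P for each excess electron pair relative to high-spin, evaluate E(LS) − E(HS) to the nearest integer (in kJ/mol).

-61

Ligand charges: 2×(-1) from CN⁻ and 2×(+0) from bipy sum to -2; with overall charge +0, Cr is +2.
Group 6 minus oxidation state +2 gives a d⁴ configuration for Cr²⁺.
High-spin: t₂g³ eg¹, CFSE = -0.6Δo = -171 kJ/mol.
Low-spin t₂g⁴ eg⁰ gives -1.6Δo = -456 kJ/mol, but forming 1 extra pair costs 1P = 224 kJ/mol, so E(LS) = -456 + 224 = -232 kJ/mol.
The difference is -232 − (-171) = -61 kJ/mol, so low-spin lies lower.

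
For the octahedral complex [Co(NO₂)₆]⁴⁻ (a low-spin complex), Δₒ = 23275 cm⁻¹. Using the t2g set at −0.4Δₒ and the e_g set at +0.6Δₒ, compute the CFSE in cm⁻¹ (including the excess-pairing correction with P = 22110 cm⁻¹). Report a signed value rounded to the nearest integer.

-19785

Each NO₂⁻ contributes -1; 6 × (-1) = -6. With overall charge -4, Co is in the +2 oxidation state.
Co²⁺: group 9, so d-count = 9 − 2 = 7.
Electron filling gives t2g^6 e_g^1.
The orbital stabilization is -1.8Δₒ = -1.8 × 23275 = -41895 cm⁻¹.
High-spin d⁷ would be t2g^5 e_g^2 with 2 pairs; low-spin has 3, so 1 excess pair costs +1P = +22110 cm⁻¹.
Combining: -41895 + 22110 = -19785 cm⁻¹.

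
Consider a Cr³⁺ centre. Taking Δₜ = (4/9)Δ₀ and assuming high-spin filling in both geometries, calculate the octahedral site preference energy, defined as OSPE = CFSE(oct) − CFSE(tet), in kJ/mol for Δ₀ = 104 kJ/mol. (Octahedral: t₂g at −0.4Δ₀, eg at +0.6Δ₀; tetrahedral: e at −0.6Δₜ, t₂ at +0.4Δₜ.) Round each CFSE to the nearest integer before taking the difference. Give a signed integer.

Cr sits in group 6; removing 3 electrons leaves Cr³⁺ with 6 − 3 = 3 d electrons.
Octahedral (high-spin): t₂g³ eg⁰, CFSE = 3(−0.4) + 0(+0.6) = -1.2Δ₀ = -1.2 × 104 = -125 kJ/mol.
Tetrahedral e² t₂¹ gives -0.8Δₜ = -0.8 × (4/9) × 104 = -37 kJ/mol.
OSPE = CFSE(oct) − CFSE(tet) = -125 − (-37) = -88 kJ/mol.

-88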